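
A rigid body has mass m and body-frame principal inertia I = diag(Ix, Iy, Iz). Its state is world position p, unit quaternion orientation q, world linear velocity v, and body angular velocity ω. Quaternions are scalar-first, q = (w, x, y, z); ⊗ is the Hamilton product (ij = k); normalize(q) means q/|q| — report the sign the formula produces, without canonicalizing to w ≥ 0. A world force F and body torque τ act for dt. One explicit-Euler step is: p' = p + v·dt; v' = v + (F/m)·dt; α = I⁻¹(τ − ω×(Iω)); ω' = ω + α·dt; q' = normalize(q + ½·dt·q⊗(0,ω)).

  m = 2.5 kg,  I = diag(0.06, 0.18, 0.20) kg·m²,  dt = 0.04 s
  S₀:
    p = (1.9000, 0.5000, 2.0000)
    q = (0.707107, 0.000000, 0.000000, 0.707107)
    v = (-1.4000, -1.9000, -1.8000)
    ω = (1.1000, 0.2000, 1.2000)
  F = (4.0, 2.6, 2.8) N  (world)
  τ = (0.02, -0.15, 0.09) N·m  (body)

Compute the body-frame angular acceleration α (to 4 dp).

α = (0.2533, 0.1933, 0.3180)

ω×(Iω) gyroscopic = (0.0048, -0.1848, 0.0264)
angular accel α = (0.2533, 0.1933, 0.3180)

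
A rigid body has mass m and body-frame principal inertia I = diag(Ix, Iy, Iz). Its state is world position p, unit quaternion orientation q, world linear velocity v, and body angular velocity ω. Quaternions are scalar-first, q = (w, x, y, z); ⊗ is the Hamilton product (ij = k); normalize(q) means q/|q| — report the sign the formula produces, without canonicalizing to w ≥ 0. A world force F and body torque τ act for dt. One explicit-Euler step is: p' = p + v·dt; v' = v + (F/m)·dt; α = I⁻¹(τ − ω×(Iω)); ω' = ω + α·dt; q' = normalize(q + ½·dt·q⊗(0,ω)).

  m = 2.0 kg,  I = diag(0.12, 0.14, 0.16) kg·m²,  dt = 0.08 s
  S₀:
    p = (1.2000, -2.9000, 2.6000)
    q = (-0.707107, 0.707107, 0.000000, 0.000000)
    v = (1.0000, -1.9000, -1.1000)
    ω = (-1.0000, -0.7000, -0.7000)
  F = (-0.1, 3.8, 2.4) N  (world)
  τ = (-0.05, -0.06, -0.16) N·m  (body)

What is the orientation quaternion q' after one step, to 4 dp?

2q̇ = q⊗(0,ω) = (0.7071070, 0.7071070, 0.9899498, 0.0000000)
q' = normalize(q + ½dt·q⊗(0,ω)) = (-0.6777, 0.7342, 0.0395, 0.0000)

q' = (-0.6777, 0.7342, 0.0395, 0.0000)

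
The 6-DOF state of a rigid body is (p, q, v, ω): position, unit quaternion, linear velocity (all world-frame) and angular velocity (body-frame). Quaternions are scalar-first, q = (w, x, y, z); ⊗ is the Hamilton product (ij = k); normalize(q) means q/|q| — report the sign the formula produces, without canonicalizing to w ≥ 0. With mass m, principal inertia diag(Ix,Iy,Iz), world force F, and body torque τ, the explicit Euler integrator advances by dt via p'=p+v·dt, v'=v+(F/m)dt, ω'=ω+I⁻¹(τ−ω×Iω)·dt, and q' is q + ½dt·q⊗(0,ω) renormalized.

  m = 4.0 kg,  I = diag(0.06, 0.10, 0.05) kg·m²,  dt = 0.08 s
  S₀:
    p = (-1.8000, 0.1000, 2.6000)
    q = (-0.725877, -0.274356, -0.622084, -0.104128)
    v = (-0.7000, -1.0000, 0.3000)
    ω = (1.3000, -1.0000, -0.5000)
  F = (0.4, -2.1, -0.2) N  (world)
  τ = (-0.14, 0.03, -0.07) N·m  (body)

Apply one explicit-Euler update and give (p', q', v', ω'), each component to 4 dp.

precession coupling ω×(Iω) = (-0.0250, -0.0065, -0.0520)
angular accel α = (-1.9167, 0.3650, -0.3600)
ω + α·dt = (1.1467, -0.9708, -0.5288)
q⊗(0,ω) = (-0.3174852, -0.7367261, 0.4533326, 1.4460037)
q' = normalize(q + ½dt·q⊗(0,ω)) = (-0.7368, -0.3031, -0.6025, -0.0462)
a = (0.1000, -0.5250, -0.0500)
p' = p + v·dt = (-1.8560, 0.0200, 2.6240)
v + (F/m)dt = (-0.6920, -1.0420, 0.2960)

p' = (-1.8560, 0.0200, 2.6240)
q' = (-0.7368, -0.3031, -0.6025, -0.0462)
v' = (-0.6920, -1.0420, 0.2960)
ω' = (1.1467, -0.9708, -0.5288)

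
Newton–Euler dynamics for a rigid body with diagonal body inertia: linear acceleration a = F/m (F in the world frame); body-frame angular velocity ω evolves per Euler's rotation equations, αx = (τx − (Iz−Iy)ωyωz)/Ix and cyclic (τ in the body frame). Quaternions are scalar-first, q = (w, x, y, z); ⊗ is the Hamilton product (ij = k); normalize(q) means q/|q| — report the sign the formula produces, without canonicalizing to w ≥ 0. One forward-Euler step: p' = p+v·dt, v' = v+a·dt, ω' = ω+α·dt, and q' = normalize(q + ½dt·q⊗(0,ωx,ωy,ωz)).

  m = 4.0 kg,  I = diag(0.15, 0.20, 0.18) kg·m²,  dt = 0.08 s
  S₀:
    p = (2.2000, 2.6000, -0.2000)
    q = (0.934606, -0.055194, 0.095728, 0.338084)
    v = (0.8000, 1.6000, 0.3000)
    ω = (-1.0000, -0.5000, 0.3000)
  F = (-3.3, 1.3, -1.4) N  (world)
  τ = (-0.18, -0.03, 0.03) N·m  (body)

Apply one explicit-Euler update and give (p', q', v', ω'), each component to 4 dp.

p' = (2.2640, 2.7280, -0.1760)
q' = (0.9293, -0.0846, 0.0641, 0.3539)
v' = (0.7340, 1.6260, 0.2720)
ω' = (-1.0976, -0.5156, 0.3022)

new position p' = (2.2640, 2.7280, -0.1760)
new velocity v' = (0.7340, 1.6260, 0.2720)
precession coupling ω×(Iω) = (0.0030, 0.0090, 0.0250)
(τ − ω×Iω)/I = (-1.2200, -0.1950, 0.0278)
new body rate ω' = (-1.0976, -0.5156, 0.3022)
Hamilton product q⊗(0,ω) = (-0.1087552, -0.7368456, -0.7888288, 0.4037068)
updated quaternion q' = (0.9293, -0.0846, 0.0641, 0.3539)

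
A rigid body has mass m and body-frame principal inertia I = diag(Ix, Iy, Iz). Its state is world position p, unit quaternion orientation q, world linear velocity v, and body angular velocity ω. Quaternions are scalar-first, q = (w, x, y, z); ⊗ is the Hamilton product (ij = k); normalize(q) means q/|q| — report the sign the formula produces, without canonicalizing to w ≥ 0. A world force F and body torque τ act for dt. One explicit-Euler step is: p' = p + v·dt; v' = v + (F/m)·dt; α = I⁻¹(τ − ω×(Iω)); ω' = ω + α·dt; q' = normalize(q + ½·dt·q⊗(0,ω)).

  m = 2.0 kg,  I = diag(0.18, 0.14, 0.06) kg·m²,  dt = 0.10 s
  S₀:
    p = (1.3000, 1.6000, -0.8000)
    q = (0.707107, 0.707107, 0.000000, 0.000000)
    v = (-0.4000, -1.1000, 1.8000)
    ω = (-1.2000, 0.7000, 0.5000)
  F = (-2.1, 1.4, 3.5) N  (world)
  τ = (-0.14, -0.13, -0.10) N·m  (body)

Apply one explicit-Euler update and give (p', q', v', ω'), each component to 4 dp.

p' = (1.2600, 1.4900, -0.6200)
q' = (0.7475, 0.6629, 0.0071, 0.0423)
v' = (-0.5050, -1.0300, 1.9750)
ω' = (-1.2622, 0.6586, 0.2773)

p' = p + v·dt = (1.2600, 1.4900, -0.6200)
v' = v + a·dt = (-0.5050, -1.0300, 1.9750)
gyro term ω×Iω = (-0.0280, -0.0720, 0.0336)
α = I⁻¹(τ − ω×Iω) = (-0.6222, -0.4143, -2.2267)
new body rate ω' = (-1.2622, 0.6586, 0.2773)
q⊗(0,ω) = (0.8485284, -0.8485284, 0.1414214, 0.8485284)
q + ½dt·q⊗(0,ω), renormalized = (0.7475, 0.6629, 0.0071, 0.0423)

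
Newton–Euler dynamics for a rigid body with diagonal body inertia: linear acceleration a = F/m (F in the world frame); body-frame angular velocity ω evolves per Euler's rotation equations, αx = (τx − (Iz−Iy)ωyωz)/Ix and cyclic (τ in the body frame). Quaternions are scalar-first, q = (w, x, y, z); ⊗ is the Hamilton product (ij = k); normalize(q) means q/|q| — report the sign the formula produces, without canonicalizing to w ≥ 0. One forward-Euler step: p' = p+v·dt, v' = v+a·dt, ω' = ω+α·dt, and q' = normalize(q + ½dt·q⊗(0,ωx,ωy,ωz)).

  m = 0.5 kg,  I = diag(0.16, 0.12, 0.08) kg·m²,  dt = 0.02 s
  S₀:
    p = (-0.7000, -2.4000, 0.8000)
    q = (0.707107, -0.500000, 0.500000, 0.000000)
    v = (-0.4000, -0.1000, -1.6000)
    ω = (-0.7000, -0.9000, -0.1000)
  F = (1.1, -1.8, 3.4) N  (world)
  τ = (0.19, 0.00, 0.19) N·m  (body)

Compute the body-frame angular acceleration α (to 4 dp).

α = (1.2100, -0.0467, 2.6900)

ω×(Iω) gyroscopic = (-0.0036, 0.0056, -0.0252)
(τ − ω×Iω)/I = (1.2100, -0.0467, 2.6900)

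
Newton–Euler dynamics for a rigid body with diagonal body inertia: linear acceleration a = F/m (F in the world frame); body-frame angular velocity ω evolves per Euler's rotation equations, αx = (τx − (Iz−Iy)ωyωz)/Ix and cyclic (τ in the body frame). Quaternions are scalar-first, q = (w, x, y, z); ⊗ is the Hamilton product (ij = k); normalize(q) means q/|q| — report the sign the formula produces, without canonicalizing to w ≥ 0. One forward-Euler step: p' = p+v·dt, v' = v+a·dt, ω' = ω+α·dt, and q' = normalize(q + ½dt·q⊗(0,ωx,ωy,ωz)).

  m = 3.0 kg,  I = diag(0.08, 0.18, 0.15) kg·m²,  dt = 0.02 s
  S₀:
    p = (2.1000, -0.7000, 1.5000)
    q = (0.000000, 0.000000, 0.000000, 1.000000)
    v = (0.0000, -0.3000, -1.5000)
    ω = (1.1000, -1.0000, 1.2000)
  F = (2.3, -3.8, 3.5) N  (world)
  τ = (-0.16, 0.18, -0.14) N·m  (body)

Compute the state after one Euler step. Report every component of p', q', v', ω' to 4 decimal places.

p' = (2.1000, -0.7060, 1.4700)
q' = (-0.0120, 0.0100, 0.0110, 0.9998)
v' = (0.0153, -0.3253, -1.4767)
ω' = (1.0510, -0.9697, 1.1960)

ω×(Iω) gyroscopic = (0.0360, -0.0924, -0.1100)
angular accel α = (-2.4500, 1.5133, -0.2000)
ω + α·dt = (1.0510, -0.9697, 1.1960)
2q̇ = q⊗(0,ω) = (-1.2000000, 1.0000000, 1.1000000, 0.0000000)
q + ½dt·q⊗(0,ω), renormalized = (-0.0120, 0.0100, 0.0110, 0.9998)
linear accel F/m = (0.7667, -1.2667, 1.1667)
p + v·dt = (2.1000, -0.7060, 1.4700)
new velocity v' = (0.0153, -0.3253, -1.4767)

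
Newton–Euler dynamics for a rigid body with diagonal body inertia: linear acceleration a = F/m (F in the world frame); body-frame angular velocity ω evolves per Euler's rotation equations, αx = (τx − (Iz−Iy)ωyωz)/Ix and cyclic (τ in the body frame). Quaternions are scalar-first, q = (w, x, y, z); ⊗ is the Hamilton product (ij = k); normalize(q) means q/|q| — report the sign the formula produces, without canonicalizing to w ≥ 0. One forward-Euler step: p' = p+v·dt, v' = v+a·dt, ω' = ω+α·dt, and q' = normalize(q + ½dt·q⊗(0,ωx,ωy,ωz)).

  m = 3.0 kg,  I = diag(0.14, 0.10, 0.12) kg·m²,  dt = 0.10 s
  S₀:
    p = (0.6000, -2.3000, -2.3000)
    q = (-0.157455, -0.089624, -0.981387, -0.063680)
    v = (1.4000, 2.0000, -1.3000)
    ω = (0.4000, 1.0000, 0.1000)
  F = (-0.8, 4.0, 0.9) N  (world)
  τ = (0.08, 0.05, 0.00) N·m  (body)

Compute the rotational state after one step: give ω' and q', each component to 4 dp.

ω' = (0.4557, 1.0492, 0.1133)
q' = (-0.1061, -0.0944, -0.9886, -0.0492)

precession coupling ω×(Iω) = (0.0020, 0.0008, -0.0160)
α = I⁻¹(τ − ω×Iω) = (0.5571, 0.4920, 0.1333)
new body rate ω' = (0.4557, 1.0492, 0.1133)
2q̇ = q⊗(0,ω) = (1.0236046, -0.0974407, -0.1739646, 0.2871853)
q' = normalize(q + ½dt·q⊗(0,ω)) = (-0.1061, -0.0944, -0.9886, -0.0492)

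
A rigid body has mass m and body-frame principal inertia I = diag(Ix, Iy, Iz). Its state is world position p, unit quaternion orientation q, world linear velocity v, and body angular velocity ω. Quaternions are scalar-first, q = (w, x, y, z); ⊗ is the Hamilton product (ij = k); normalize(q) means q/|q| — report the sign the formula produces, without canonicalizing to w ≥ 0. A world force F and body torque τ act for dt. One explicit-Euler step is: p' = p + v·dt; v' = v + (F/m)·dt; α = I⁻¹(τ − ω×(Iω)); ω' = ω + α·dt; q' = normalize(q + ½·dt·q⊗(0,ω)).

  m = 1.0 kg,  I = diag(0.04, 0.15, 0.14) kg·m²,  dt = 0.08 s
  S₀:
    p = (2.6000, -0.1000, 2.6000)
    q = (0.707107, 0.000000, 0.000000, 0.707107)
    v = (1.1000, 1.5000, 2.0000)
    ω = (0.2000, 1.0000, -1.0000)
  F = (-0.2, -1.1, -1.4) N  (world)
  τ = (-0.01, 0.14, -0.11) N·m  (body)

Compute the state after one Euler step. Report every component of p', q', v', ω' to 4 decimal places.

precession coupling ω×(Iω) = (0.0100, 0.0200, 0.0220)
α = I⁻¹(τ − ω×Iω) = (-0.5000, 0.8000, -0.9429)
ω' = ω + α·dt = (0.1600, 1.0640, -1.0754)
Hamilton product q⊗(0,ω) = (0.7071070, -0.5656856, 0.8485284, -0.7071070)
updated quaternion q' = (0.7342, -0.0226, 0.0339, 0.6777)
p + v·dt = (2.6880, 0.0200, 2.7600)
v + (F/m)dt = (1.0840, 1.4120, 1.8880)

p' = (2.6880, 0.0200, 2.7600)
q' = (0.7342, -0.0226, 0.0339, 0.6777)
v' = (1.0840, 1.4120, 1.8880)
ω' = (0.1600, 1.0640, -1.0754)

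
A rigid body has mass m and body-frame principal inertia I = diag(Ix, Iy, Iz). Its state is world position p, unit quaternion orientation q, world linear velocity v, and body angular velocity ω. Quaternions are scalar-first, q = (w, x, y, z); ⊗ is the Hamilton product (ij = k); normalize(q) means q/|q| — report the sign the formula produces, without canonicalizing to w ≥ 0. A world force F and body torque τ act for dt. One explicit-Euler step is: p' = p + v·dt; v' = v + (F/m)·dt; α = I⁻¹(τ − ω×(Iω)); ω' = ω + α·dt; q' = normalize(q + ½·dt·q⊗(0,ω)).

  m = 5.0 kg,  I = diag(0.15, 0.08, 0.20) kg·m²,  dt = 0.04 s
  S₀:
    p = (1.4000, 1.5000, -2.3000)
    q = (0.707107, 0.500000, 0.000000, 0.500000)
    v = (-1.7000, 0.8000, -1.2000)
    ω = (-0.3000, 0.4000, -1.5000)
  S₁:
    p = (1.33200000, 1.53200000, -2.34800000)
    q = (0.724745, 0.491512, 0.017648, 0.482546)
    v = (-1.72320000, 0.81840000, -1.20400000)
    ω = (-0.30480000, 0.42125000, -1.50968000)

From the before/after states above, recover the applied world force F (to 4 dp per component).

F = (-2.9000, 2.3000, -0.5000)

Δv = v₁−v₀ = (-0.02320000, 0.01840000, -0.00400000)
applied force F = (-2.9000, 2.3000, -0.5000)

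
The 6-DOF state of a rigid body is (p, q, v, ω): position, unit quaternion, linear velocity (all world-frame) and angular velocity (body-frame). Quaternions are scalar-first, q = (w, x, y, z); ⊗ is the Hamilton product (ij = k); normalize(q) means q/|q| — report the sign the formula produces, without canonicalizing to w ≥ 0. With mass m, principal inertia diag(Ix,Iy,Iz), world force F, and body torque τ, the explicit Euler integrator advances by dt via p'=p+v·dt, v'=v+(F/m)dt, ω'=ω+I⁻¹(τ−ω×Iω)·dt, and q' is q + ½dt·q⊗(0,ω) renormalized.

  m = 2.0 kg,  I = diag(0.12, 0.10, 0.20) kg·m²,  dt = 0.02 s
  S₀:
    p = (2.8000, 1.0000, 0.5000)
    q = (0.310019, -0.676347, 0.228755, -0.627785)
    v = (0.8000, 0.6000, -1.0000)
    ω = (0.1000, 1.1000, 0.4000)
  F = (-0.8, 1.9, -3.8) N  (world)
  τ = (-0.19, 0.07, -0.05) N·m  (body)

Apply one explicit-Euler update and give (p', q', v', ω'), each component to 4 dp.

p' = (2.8160, 1.0120, 0.4800)
q' = (0.3107, -0.6682, 0.2342, -0.6342)
v' = (0.7920, 0.6190, -1.0380)
ω' = (0.0610, 1.1146, 0.3952)

ω×(Iω) gyroscopic = (0.0440, -0.0032, -0.0022)
(τ − ω×Iω)/I = (-1.9500, 0.7320, -0.2390)
new body rate ω' = (0.0610, 1.1146, 0.3952)
2q̇ = q⊗(0,ω) = (0.0671182, 0.8130674, 0.5487812, -0.6428496)
q' = normalize(q + ½dt·q⊗(0,ω)) = (0.3107, -0.6682, 0.2342, -0.6342)
new position p' = (2.8160, 1.0120, 0.4800)
new velocity v' = (0.7920, 0.6190, -1.0380)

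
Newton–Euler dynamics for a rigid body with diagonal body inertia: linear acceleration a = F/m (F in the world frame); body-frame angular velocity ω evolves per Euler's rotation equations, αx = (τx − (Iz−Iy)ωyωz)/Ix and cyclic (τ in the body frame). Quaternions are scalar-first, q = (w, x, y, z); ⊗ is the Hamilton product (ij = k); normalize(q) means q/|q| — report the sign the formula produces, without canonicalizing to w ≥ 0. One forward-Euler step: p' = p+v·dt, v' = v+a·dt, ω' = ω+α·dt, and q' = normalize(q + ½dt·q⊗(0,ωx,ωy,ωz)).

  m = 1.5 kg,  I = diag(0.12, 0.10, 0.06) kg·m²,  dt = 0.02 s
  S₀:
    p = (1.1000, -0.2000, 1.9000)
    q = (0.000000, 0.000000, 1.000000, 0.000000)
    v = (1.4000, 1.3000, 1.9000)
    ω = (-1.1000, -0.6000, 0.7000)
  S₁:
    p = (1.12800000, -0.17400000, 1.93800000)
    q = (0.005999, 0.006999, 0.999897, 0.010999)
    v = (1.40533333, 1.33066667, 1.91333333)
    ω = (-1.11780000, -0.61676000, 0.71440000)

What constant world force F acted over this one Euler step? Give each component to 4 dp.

F = (0.4000, 2.3000, 1.0000)

velocity change Δv = (0.00533333, 0.03066667, 0.01333333)
F = m·Δv/dt = (0.4000, 2.3000, 1.0000)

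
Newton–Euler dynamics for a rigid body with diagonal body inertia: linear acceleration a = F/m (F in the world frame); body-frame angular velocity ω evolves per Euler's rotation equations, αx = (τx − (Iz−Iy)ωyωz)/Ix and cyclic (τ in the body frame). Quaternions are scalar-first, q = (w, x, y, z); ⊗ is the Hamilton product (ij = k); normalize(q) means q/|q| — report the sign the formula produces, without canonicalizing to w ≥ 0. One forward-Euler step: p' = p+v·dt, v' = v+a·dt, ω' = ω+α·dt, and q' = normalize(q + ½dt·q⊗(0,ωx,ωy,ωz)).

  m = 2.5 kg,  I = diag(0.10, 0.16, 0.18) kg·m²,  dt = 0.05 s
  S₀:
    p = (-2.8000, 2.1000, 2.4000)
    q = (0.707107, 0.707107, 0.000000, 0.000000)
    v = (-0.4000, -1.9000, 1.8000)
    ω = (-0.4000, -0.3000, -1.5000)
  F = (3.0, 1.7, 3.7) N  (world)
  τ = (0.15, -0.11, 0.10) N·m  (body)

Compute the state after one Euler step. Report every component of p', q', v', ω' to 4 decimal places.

p' = (-2.8200, 2.0050, 2.4900)
q' = (0.7136, 0.6995, 0.0212, -0.0318)
v' = (-0.3400, -1.8660, 1.8740)
ω' = (-0.3295, -0.3194, -1.4742)

a = (1.2000, 0.6800, 1.4800)
p' = p + v·dt = (-2.8200, 2.0050, 2.4900)
new velocity v' = (-0.3400, -1.8660, 1.8740)
α = I⁻¹(τ − ω×Iω) = (1.4100, -0.3875, 0.5156)
new body rate ω' = (-0.3295, -0.3194, -1.4742)
Hamilton product q⊗(0,ω) = (0.2828428, -0.2828428, 0.8485284, -1.2727926)
updated quaternion q' = (0.7136, 0.6995, 0.0212, -0.0318)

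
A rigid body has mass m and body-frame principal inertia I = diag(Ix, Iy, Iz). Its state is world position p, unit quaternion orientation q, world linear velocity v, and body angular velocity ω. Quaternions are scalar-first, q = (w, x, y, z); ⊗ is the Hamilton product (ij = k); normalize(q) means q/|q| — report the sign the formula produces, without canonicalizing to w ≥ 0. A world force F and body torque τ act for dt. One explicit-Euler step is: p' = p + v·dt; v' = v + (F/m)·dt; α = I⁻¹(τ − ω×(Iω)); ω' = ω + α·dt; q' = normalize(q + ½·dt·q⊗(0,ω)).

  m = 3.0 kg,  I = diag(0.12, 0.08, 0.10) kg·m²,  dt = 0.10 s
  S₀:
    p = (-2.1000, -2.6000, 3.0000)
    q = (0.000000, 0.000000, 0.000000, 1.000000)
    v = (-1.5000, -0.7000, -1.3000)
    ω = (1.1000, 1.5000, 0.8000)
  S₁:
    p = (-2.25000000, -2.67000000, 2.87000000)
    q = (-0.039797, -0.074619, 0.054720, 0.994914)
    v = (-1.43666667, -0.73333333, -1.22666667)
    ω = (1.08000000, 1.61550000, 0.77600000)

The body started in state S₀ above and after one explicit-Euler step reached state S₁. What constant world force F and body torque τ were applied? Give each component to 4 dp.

ω₁ − ω₀ = (-0.02000000, 0.11550000, -0.02400000)
ω₀×(Iω₀) = (0.0240, 0.0176, -0.0660)
τ = I·(Δω/dt) + ω₀×(Iω₀) = (0.0000, 0.1100, -0.0900)
Δv = v₁−v₀ = (0.06333333, -0.03333333, 0.07333333)
applied force F = (1.9000, -1.0000, 2.2000)

F = (1.9000, -1.0000, 2.2000)
τ = (0.0000, 0.1100, -0.0900)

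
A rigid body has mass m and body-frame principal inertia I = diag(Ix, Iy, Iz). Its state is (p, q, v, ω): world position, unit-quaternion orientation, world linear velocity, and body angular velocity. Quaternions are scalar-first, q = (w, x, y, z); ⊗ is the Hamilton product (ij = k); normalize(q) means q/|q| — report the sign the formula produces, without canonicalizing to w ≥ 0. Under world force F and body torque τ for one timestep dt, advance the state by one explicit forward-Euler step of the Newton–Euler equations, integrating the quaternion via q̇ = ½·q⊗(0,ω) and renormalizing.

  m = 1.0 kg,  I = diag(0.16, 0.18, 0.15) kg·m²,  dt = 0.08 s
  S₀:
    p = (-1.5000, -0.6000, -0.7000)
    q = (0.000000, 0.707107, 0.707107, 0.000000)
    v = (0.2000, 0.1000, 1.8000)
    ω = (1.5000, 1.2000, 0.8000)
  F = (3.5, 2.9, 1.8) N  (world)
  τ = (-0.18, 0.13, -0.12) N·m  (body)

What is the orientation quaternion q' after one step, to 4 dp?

Hamilton product q⊗(0,ω) = (-1.9091889, 0.5656856, -0.5656856, -0.2121321)
updated quaternion q' = (-0.0761, 0.7272, 0.6821, -0.0085)

q' = (-0.0761, 0.7272, 0.6821, -0.0085)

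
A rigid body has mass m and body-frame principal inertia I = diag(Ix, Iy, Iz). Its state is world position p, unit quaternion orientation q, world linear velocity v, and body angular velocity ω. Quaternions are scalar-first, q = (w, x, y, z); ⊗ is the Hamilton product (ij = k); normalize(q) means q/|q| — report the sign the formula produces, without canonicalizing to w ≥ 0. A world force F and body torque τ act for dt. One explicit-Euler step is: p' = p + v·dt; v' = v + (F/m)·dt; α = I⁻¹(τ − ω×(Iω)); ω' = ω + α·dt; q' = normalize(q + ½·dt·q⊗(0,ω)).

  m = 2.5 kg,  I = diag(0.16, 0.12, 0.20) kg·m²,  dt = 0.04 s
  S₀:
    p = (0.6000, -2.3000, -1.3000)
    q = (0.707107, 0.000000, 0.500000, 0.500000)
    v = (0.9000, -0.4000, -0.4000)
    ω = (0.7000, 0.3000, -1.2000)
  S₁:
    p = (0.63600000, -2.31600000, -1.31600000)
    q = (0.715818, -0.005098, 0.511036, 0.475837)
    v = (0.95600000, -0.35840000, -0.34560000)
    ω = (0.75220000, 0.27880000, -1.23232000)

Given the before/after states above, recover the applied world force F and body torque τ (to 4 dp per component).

velocity change Δv = (0.05600000, 0.04160000, 0.05440000)
applied force F = (3.5000, 2.6000, 3.4000)
ω₁ − ω₀ = (0.05220000, -0.02120000, -0.03232000)
gyro term ω₀×Iω₀ = (-0.0288, 0.0336, -0.0084)
applied torque τ = (0.1800, -0.0300, -0.1700)

F = (3.5000, 2.6000, 3.4000)
τ = (0.1800, -0.0300, -0.1700)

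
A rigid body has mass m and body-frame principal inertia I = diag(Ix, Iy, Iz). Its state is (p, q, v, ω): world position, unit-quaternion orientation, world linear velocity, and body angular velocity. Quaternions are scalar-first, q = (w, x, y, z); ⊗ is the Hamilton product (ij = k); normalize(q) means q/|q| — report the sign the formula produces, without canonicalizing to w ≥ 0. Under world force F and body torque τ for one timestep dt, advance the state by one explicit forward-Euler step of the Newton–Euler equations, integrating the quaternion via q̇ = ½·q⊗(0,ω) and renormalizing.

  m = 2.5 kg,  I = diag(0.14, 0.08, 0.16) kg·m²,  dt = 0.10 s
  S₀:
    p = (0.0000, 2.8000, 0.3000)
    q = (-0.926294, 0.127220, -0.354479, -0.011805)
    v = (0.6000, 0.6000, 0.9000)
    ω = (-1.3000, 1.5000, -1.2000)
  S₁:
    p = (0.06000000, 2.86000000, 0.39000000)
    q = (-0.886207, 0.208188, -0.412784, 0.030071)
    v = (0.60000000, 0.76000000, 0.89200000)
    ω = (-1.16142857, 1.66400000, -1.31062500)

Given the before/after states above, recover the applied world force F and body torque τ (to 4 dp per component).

F = (0.0000, 4.0000, -0.2000)
τ = (0.0500, 0.1000, -0.0600)

v₁ − v₀ = (0.00000000, 0.16000000, -0.00800000)
applied force F = (0.0000, 4.0000, -0.2000)
ω₁ − ω₀ = (0.13857143, 0.16400000, -0.11062500)
applied torque τ = (0.0500, 0.1000, -0.0600)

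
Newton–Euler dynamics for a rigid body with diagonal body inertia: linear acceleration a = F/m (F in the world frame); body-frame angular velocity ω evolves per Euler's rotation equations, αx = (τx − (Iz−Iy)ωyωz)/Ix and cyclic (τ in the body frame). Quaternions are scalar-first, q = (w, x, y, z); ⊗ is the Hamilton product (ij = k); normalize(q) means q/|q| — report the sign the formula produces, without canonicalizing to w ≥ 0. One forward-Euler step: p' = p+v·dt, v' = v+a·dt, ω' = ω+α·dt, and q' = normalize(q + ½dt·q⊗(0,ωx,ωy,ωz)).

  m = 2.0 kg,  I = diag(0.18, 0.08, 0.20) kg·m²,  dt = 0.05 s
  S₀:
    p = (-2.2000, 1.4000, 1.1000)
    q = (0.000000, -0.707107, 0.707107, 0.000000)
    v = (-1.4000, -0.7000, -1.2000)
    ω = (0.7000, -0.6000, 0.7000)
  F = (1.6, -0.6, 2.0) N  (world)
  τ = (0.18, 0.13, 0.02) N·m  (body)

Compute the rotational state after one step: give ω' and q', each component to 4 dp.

gyro term ω×Iω = (-0.0504, -0.0098, 0.0420)
(τ − ω×Iω)/I = (1.2800, 1.7475, -0.1100)
ω + α·dt = (0.7640, -0.5126, 0.6945)
2q̇ = q⊗(0,ω) = (0.9192391, 0.4949749, 0.4949749, -0.0707107)
q + ½dt·q⊗(0,ω), renormalized = (0.0230, -0.6944, 0.7192, -0.0018)

ω' = (0.7640, -0.5126, 0.6945)
q' = (0.0230, -0.6944, 0.7192, -0.0018)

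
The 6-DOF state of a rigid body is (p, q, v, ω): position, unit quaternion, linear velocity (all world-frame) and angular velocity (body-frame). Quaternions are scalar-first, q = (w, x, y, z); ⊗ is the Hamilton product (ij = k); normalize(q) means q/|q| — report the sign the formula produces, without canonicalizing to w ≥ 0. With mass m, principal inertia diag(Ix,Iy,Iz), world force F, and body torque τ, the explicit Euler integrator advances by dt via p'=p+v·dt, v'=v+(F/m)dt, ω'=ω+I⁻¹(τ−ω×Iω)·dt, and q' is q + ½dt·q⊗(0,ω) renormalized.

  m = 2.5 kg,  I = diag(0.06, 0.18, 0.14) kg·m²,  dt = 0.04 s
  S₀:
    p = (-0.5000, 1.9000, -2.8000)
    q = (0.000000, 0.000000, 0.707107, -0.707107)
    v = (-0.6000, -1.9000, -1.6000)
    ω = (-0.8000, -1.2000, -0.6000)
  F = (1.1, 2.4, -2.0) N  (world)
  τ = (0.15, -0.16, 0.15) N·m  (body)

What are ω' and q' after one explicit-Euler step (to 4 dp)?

precession coupling ω×(Iω) = (-0.0288, -0.0384, 0.1152)
α = I⁻¹(τ − ω×Iω) = (2.9800, -0.6756, 0.2486)
new body rate ω' = (-0.6808, -1.2270, -0.5901)
q⊗(0,ω) = (0.4242642, -1.2727926, 0.5656856, 0.5656856)
updated quaternion q' = (0.0085, -0.0254, 0.7181, -0.6955)

ω' = (-0.6808, -1.2270, -0.5901)
q' = (0.0085, -0.0254, 0.7181, -0.6955)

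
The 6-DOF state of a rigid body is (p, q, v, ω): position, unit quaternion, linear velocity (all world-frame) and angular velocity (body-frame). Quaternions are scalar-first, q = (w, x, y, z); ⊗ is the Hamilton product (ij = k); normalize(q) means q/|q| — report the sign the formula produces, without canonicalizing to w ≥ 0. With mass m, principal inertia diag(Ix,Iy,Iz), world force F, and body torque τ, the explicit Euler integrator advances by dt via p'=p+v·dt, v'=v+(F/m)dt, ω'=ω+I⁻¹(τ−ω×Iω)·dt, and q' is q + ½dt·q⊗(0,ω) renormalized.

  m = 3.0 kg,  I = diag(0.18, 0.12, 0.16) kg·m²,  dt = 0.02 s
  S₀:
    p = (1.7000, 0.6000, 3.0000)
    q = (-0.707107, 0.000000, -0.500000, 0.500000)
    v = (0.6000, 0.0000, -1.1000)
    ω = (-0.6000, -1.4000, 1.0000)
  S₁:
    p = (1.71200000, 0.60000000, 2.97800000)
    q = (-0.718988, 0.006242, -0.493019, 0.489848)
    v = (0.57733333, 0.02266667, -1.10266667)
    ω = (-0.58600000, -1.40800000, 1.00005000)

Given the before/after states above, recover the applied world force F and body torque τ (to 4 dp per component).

F = (-3.4000, 3.4000, -0.4000)
τ = (0.0700, -0.0600, -0.0500)

rate change Δω = (0.01400000, -0.00800000, 0.00005000)
precession coupling = (-0.0560, -0.0120, -0.0504)
I·α + gyro = (0.0700, -0.0600, -0.0500)
velocity change Δv = (-0.02266667, 0.02266667, -0.00266667)
F = m·Δv/dt = (-3.4000, 3.4000, -0.4000)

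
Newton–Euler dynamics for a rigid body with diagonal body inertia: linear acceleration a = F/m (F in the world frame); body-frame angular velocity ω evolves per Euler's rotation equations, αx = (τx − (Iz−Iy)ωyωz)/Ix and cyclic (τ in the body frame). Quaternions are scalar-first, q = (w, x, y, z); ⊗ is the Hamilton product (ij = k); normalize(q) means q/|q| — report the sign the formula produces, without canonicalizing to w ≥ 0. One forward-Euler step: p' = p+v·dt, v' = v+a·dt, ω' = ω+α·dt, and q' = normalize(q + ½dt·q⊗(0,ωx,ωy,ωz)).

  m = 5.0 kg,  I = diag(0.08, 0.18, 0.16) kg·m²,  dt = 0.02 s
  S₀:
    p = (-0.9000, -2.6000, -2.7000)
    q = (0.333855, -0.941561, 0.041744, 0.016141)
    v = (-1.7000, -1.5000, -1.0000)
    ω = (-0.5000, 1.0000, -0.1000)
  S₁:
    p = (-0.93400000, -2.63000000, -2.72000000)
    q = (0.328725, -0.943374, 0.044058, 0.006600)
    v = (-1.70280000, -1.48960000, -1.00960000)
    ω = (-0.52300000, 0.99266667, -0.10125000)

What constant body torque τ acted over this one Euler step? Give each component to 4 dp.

τ = (-0.0900, -0.0700, -0.0600)

ω₁ − ω₀ = (-0.02300000, -0.00733333, -0.00125000)
applied torque τ = (-0.0900, -0.0700, -0.0600)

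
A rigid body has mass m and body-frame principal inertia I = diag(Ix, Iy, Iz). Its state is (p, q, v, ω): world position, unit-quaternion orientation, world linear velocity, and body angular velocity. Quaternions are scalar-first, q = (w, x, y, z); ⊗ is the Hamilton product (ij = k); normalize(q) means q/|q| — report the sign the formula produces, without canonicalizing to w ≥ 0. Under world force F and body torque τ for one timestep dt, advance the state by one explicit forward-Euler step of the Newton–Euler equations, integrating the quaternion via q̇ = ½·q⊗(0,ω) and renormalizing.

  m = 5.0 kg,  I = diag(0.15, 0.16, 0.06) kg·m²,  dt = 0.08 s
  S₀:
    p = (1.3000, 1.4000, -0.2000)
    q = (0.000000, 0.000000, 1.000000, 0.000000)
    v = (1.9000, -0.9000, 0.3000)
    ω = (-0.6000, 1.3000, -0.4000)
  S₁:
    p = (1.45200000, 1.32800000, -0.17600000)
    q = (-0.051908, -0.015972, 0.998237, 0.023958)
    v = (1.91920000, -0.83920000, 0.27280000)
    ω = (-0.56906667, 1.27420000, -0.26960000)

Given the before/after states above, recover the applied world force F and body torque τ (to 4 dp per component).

Δω = ω₁−ω₀ = (0.03093333, -0.02580000, 0.13040000)
precession coupling = (0.0520, 0.0216, -0.0078)
τ = I·(Δω/dt) + ω₀×(Iω₀) = (0.1100, -0.0300, 0.0900)
v₁ − v₀ = (0.01920000, 0.06080000, -0.02720000)
F = m·Δv/dt = (1.2000, 3.8000, -1.7000)

F = (1.2000, 3.8000, -1.7000)
τ = (0.1100, -0.0300, 0.0900)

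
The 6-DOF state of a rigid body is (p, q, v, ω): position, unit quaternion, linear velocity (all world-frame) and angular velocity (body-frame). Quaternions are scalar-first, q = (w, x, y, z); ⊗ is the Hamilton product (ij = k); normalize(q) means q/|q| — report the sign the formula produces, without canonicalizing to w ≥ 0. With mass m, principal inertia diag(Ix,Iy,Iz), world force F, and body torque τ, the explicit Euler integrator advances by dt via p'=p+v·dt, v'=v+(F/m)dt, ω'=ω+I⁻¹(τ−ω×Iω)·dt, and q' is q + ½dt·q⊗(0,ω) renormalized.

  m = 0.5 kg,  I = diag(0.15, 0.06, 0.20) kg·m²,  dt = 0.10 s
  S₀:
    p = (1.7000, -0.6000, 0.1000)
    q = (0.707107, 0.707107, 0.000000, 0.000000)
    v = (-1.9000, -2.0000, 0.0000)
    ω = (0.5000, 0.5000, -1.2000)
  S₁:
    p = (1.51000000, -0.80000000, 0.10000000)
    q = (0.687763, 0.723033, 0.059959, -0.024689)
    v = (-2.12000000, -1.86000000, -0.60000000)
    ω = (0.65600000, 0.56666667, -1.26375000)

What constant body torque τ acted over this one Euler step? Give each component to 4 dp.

Δω = ω₁−ω₀ = (0.15600000, 0.06666667, -0.06375000)
I·α + gyro = (0.1500, 0.0700, -0.1500)

τ = (0.1500, 0.0700, -0.1500)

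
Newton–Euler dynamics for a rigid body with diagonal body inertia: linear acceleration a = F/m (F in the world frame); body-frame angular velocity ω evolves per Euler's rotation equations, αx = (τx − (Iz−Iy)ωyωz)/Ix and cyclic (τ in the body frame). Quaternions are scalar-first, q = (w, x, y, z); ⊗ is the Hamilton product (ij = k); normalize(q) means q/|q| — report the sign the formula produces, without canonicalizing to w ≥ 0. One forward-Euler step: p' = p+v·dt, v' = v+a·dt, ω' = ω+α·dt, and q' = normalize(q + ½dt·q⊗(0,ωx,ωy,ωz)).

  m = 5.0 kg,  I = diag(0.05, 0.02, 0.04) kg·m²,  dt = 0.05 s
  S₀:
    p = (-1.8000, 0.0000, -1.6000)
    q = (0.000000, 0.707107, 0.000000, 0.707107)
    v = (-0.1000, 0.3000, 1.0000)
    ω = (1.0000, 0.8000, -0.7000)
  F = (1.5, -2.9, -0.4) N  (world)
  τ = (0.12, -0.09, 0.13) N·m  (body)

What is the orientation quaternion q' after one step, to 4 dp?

q' = (-0.0053, 0.6925, 0.0300, 0.7208)

q⊗(0,ω) = (-0.2121321, -0.5656856, 1.2020819, 0.5656856)
q + ½dt·q⊗(0,ω), renormalized = (-0.0053, 0.6925, 0.0300, 0.7208)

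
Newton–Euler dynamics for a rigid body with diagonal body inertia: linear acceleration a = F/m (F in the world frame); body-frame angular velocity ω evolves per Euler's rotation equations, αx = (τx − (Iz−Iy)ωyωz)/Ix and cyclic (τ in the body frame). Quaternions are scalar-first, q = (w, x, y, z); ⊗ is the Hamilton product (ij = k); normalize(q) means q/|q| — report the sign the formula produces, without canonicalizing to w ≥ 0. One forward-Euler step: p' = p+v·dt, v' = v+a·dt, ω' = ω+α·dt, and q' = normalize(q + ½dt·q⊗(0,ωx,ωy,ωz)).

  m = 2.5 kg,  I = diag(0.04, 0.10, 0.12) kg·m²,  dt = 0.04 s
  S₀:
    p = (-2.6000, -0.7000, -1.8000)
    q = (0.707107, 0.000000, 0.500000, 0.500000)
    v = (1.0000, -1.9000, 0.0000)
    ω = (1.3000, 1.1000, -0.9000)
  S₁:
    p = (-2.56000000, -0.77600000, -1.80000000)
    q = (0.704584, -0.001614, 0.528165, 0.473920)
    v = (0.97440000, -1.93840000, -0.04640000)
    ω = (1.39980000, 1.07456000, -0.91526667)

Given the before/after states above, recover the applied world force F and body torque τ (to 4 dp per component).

ω₁ − ω₀ = (0.09980000, -0.02544000, -0.01526667)
precession coupling = (-0.0198, 0.0936, 0.0858)
τ = I·(Δω/dt) + ω₀×(Iω₀) = (0.0800, 0.0300, 0.0400)
v₁ − v₀ = (-0.02560000, -0.03840000, -0.04640000)
applied force F = (-1.6000, -2.4000, -2.9000)

F = (-1.6000, -2.4000, -2.9000)
τ = (0.0800, 0.0300, 0.0400)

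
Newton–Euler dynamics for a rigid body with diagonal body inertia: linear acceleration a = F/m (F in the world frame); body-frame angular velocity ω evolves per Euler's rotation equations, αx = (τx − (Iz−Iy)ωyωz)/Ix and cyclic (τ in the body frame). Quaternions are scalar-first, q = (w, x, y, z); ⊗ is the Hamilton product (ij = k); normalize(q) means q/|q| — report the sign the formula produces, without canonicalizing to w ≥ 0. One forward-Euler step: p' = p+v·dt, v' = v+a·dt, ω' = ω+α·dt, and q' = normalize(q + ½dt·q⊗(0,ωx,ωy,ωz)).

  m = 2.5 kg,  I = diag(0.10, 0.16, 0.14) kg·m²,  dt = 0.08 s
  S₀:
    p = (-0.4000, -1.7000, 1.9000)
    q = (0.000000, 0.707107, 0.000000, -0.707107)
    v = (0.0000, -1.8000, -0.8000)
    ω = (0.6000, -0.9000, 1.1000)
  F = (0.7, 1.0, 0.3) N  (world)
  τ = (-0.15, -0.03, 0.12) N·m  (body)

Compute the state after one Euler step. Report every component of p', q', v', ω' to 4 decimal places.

a = (0.2800, 0.4000, 0.1200)
p + v·dt = (-0.4000, -1.8440, 1.8360)
v + (F/m)dt = (0.0224, -1.7680, -0.7904)
α = I⁻¹(τ − ω×Iω) = (-1.6980, -0.0225, 1.0886)
new body rate ω' = (0.4642, -0.9018, 1.1871)
2q̇ = q⊗(0,ω) = (0.3535535, -0.6363963, -1.2020819, -0.6363963)
q' = normalize(q + ½dt·q⊗(0,ω)) = (0.0141, 0.6804, -0.0480, -0.7312)

p' = (-0.4000, -1.8440, 1.8360)
q' = (0.0141, 0.6804, -0.0480, -0.7312)
v' = (0.0224, -1.7680, -0.7904)
ω' = (0.4642, -0.9018, 1.1871)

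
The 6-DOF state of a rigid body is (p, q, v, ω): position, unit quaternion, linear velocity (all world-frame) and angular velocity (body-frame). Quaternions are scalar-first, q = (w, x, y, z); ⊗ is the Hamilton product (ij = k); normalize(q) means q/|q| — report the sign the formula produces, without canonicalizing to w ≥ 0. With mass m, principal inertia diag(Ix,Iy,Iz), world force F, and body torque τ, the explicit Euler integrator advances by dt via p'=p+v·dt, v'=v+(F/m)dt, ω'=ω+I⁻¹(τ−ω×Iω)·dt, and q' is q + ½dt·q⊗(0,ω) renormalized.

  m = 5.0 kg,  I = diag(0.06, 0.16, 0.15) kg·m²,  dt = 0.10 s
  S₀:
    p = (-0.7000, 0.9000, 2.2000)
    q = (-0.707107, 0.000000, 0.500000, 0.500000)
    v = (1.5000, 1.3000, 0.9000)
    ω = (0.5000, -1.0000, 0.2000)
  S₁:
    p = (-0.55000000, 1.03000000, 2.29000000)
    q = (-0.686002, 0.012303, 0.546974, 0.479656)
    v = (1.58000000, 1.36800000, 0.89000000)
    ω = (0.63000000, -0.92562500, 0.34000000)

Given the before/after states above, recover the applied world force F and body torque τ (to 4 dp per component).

rate change Δω = (0.13000000, 0.07437500, 0.14000000)
I·α + gyro = (0.0800, 0.1100, 0.1600)
v₁ − v₀ = (0.08000000, 0.06800000, -0.01000000)
applied force F = (4.0000, 3.4000, -0.5000)

F = (4.0000, 3.4000, -0.5000)
τ = (0.0800, 0.1100, 0.1600)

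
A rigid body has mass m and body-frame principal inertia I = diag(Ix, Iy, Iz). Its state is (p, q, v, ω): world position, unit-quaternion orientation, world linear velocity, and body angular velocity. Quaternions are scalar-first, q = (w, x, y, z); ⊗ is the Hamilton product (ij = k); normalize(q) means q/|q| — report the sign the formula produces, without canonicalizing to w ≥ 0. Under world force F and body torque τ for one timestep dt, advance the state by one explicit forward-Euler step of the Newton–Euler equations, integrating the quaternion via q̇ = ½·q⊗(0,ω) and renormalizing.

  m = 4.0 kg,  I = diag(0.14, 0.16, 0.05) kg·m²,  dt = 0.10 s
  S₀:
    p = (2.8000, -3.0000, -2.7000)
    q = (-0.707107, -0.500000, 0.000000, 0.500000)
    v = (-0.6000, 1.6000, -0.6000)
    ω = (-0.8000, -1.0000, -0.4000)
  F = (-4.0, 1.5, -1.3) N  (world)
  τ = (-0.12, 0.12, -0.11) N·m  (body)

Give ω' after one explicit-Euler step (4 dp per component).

ω' = (-0.8543, -0.9430, -0.6520)

precession coupling ω×(Iω) = (-0.0440, 0.0288, 0.0160)
(τ − ω×Iω)/I = (-0.5429, 0.5700, -2.5200)
new body rate ω' = (-0.8543, -0.9430, -0.6520)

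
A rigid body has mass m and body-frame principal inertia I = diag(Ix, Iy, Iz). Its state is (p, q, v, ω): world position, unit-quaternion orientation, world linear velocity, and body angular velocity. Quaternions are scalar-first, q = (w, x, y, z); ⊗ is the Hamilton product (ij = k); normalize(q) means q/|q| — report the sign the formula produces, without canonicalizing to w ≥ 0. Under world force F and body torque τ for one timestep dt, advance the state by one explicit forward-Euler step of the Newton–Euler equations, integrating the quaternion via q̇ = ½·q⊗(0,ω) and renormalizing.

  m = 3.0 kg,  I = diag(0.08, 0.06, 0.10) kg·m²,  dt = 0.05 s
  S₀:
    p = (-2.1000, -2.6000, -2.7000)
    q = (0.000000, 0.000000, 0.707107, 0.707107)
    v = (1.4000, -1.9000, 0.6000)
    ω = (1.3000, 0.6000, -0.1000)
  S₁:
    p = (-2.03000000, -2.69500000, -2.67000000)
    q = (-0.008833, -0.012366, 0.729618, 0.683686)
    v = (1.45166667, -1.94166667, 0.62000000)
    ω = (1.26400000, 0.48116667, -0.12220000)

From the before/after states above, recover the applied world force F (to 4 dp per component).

F = (3.1000, -2.5000, 1.2000)

Δv = v₁−v₀ = (0.05166667, -0.04166667, 0.02000000)
F = m·Δv/dt = (3.1000, -2.5000, 1.2000)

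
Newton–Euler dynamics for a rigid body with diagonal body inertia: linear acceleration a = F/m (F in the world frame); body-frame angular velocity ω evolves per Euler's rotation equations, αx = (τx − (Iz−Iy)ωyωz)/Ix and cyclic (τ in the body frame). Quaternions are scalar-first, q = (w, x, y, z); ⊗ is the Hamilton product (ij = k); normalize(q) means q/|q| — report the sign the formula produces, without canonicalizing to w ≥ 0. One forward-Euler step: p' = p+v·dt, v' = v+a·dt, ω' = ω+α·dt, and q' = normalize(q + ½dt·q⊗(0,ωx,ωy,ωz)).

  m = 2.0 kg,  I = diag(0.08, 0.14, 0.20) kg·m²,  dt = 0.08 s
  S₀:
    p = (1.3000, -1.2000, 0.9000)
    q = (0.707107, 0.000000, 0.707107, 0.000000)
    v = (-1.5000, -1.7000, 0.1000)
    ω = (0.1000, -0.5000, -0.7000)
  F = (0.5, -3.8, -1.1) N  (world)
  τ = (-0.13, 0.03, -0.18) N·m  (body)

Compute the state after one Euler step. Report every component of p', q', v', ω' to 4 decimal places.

p' = (1.1800, -1.3360, 0.9080)
q' = (0.7208, -0.0170, 0.6925, -0.0226)
v' = (-1.4800, -1.8520, 0.0560)
ω' = (-0.0510, -0.4877, -0.7708)

angular accel α = (-1.8875, 0.1543, -0.8850)
ω' = ω + α·dt = (-0.0510, -0.4877, -0.7708)
Hamilton product q⊗(0,ω) = (0.3535535, -0.4242642, -0.3535535, -0.5656856)
q' = normalize(q + ½dt·q⊗(0,ω)) = (0.7208, -0.0170, 0.6925, -0.0226)
a = (0.2500, -1.9000, -0.5500)
new position p' = (1.1800, -1.3360, 0.9080)
v' = v + a·dt = (-1.4800, -1.8520, 0.0560)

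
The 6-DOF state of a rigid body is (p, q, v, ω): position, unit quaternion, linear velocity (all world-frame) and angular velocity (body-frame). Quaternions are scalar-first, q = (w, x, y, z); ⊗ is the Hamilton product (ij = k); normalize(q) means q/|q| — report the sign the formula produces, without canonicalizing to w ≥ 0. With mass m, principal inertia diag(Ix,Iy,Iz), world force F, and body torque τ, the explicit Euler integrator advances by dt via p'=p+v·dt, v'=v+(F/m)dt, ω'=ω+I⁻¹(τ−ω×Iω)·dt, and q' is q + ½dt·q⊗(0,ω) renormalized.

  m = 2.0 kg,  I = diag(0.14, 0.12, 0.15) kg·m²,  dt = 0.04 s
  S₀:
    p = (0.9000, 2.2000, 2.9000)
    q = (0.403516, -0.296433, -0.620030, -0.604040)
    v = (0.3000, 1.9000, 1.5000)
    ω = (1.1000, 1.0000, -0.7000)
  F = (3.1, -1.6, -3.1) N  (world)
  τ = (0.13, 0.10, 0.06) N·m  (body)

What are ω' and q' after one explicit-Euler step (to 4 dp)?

ω' = (1.1431, 1.0308, -0.6781)
q' = (0.4138, -0.2667, -0.6291, -0.6017)

ω×(Iω) gyroscopic = (-0.0210, 0.0077, -0.0220)
(τ − ω×Iω)/I = (1.0786, 0.7692, 0.5467)
ω + α·dt = (1.1431, 1.0308, -0.6781)
q⊗(0,ω) = (0.5232783, 1.4819286, -0.4684311, 0.1031388)
q + ½dt·q⊗(0,ω), renormalized = (0.4138, -0.2667, -0.6291, -0.6017)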